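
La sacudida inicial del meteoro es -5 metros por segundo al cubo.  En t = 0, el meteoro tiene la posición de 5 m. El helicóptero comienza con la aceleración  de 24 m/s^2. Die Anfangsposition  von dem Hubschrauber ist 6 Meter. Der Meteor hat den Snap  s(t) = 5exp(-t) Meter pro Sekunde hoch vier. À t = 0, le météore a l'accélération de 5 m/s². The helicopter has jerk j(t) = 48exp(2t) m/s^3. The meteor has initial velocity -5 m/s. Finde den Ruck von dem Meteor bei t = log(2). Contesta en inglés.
To solve this, we need to take 1 integral of our snap equation s(t) = 5·exp(-t). Taking ∫s(t)dt and applying j(0) = -5, we find j(t) = -5·exp(-t). We have jerk j(t) = -5·exp(-t). Substituting t = log(2): j(log(2)) = -5/2.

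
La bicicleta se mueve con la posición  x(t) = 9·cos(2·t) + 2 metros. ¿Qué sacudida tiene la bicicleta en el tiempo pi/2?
Partiendo de la posición x(t) = 9·cos(2·t) + 2, tomamos 3 derivadas. Derivando la posición, obtenemos la velocidad: v(t) = -18·sin(2·t). Tomando d/dt de v(t), encontramos a(t) = -36·cos(2·t). Tomando d/dt de a(t), encontramos j(t) = 72·sin(2·t). Tenemos la sacudida j(t) = 72·sin(2·t). Sustituyendo t = pi/2: j(pi/2) = 0.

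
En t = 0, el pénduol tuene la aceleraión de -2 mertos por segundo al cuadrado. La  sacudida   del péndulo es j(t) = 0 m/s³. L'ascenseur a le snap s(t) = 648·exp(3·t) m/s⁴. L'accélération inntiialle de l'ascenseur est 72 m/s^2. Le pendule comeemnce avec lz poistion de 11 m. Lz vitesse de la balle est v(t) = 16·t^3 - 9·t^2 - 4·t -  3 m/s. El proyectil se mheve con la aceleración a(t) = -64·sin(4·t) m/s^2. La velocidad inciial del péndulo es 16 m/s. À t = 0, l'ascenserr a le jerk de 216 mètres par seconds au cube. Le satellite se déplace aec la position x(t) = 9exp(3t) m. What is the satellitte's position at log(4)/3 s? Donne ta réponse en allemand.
Mit x(t) = 9·exp(3·t) und Einsetzen von t = log(4)/3, finden wir x = 36.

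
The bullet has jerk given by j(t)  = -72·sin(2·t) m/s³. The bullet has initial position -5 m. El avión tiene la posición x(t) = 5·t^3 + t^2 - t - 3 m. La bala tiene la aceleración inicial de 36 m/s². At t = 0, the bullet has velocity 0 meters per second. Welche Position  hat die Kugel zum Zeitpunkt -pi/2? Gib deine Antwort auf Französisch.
Nous devons trouver l'intégrale de notre équation du jerk j(t) = -72·sin(2·t) 3 fois. L'intégrale du jerk, avec a(0) = 36, donne l'accélération: a(t) = 36·cos(2·t). En prenant ∫a(t)dt et en appliquant v(0) = 0, nous trouvons v(t) = 18·sin(2·t). La primitive de la vitesse est la position. En utilisant x(0) = -5, nous obtenons x(t) = 4 - 9·cos(2·t). De l'équation de la position x(t) = 4 - 9·cos(2·t), nous substituons t = -pi/2 pour obtenir x = 13.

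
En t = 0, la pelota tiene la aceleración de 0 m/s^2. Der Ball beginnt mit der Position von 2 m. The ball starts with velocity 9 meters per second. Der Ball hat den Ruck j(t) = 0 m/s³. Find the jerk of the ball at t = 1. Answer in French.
De l'équation du jerk j(t) = 0, nous substituons t = 1 pour obtenir j = 0.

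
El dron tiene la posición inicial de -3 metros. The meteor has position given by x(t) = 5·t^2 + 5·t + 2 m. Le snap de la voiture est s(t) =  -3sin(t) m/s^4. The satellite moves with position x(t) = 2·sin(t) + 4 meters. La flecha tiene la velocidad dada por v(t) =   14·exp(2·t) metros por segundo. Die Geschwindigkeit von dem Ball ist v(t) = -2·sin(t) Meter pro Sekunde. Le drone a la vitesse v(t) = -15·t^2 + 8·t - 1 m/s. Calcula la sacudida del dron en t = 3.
Partiendo de la velocidad v(t) = -15·t^2 + 8·t - 1, tomamos 2 derivadas. La derivada de la velocidad da la aceleración: a(t) = 8 - 30·t. La derivada de la aceleración da la sacudida: j(t) = -30. De la ecuación de la sacudida j(t) = -30, sustituimos t = 3 para obtener j = -30.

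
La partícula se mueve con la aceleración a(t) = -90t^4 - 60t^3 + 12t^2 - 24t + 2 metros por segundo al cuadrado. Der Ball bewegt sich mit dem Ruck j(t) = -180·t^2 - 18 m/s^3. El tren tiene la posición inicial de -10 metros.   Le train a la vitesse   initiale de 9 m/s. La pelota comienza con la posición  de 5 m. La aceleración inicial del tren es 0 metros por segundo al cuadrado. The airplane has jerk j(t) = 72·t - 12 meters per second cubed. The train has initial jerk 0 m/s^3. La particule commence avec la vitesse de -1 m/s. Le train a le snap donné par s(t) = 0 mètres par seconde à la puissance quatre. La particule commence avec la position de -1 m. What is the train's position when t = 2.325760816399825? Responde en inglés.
To solve this, we need to take 4 antiderivatives of our snap equation s(t) = 0. The antiderivative of snap is jerk. Using j(0) = 0, we get j(t) = 0. Finding the integral of j(t) and using a(0) = 0: a(t) = 0. Finding the antiderivative of a(t) and using v(0) = 9: v(t) = 9. The antiderivative of velocity, with x(0) = -10, gives position: x(t) = 9·t - 10. From the given position equation x(t) = 9·t - 10, we substitute t = 2.325760816399825 to get x = 10.9318473475984.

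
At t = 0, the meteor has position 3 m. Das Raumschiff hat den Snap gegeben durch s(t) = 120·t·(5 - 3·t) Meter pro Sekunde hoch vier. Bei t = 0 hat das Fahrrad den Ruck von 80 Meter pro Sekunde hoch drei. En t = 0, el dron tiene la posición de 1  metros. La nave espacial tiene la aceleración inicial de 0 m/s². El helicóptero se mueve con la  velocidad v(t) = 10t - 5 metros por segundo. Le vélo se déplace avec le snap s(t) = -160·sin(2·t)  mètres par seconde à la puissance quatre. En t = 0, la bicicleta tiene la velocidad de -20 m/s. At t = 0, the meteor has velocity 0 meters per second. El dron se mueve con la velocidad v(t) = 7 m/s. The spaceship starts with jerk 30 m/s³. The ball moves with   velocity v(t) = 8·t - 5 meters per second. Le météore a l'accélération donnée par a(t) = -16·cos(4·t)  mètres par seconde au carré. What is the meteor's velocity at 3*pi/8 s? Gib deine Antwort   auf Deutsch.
Wir müssen unsere Gleichung für die Beschleunigung a(t) = -16·cos(4·t) 1-mal integrieren. Die Stammfunktion von der Beschleunigung, mit v(0) = 0, ergibt die Geschwindigkeit: v(t) = -4·sin(4·t). Aus der Gleichung für die Geschwindigkeit v(t) = -4·sin(4·t), setzen wir t = 3*pi/8 ein und erhalten v = 4.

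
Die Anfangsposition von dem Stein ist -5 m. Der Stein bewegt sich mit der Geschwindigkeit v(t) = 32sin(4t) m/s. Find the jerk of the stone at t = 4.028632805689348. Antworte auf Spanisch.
Para resolver esto, necesitamos tomar 2 derivadas de nuestra ecuación de la velocidad v(t) = 32·sin(4·t). La derivada de la velocidad da la aceleración: a(t) = 128·cos(4·t). Derivando la aceleración, obtenemos la sacudida: j(t) = -512·sin(4·t). Tenemos la sacudida j(t) = -512·sin(4·t). Sustituyendo t = 4.028632805689348: j(4.028632805689348) = 202.475205867208.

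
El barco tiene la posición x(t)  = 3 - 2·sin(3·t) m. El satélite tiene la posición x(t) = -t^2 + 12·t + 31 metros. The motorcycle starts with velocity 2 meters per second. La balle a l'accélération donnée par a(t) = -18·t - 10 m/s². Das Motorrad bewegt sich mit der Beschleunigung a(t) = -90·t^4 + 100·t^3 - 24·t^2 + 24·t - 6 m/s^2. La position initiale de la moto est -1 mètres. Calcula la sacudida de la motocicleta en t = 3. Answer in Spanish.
Partiendo de la aceleración a(t) = -90·t^4 + 100·t^3 - 24·t^2 + 24·t - 6, tomamos 1 derivada. Derivando la aceleración, obtenemos la sacudida: j(t) = -360·t^3 + 300·t^2 - 48·t + 24. De la ecuación de la sacudida j(t) = -360·t^3 + 300·t^2 - 48·t + 24, sustituimos t = 3 para obtener j = -7140.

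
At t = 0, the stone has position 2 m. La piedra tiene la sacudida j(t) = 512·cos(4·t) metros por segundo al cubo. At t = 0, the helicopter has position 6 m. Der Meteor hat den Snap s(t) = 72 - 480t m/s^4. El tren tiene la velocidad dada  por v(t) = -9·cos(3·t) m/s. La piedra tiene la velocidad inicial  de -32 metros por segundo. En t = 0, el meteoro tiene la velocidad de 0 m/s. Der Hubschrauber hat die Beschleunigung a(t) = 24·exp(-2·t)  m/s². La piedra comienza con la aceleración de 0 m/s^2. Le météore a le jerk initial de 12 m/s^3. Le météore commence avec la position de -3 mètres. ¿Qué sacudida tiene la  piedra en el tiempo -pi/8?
Usando j(t) = 512·cos(4·t) y sustituyendo t = -pi/8, encontramos j = 0.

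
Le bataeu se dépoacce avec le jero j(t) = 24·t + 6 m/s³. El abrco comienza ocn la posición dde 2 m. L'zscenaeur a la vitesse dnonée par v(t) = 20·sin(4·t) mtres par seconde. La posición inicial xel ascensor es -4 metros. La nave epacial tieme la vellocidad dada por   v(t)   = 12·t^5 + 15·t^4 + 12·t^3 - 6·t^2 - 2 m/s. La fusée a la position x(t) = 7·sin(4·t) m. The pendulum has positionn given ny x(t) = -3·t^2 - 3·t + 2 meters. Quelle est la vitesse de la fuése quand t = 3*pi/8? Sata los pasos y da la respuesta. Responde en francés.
À t = 3*pi/8, v = 0.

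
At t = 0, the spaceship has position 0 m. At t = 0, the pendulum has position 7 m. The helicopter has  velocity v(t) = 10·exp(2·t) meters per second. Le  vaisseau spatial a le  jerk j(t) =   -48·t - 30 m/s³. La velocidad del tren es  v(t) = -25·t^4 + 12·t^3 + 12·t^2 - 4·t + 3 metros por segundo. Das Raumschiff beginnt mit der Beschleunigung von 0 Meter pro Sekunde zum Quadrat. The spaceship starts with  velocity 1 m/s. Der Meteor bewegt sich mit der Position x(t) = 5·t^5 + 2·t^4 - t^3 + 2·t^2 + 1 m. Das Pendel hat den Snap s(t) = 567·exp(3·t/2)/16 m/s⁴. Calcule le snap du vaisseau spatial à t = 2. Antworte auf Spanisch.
Para resolver esto, necesitamos tomar 1 derivada de nuestra ecuación de la sacudida j(t) = -48·t - 30. Tomando d/dt de j(t), encontramos s(t) = -48. Tenemos el snap s(t) = -48. Sustituyendo t = 2: s(2) = -48.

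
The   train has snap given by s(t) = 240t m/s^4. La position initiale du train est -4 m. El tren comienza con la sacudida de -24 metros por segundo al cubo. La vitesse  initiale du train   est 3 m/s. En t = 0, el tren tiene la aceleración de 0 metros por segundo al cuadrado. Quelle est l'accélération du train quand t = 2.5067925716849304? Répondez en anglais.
To find the answer, we compute 2 integrals of s(t) = 240·t. Finding the integral of s(t) and using j(0) = -24: j(t) = 120·t^2 - 24. Integrating jerk and using the initial condition a(0) = 0, we get a(t) = 40·t^3 - 24·t. We have acceleration a(t) = 40·t^3 - 24·t. Substituting t = 2.5067925716849304: a(2.5067925716849304) = 569.945261288395.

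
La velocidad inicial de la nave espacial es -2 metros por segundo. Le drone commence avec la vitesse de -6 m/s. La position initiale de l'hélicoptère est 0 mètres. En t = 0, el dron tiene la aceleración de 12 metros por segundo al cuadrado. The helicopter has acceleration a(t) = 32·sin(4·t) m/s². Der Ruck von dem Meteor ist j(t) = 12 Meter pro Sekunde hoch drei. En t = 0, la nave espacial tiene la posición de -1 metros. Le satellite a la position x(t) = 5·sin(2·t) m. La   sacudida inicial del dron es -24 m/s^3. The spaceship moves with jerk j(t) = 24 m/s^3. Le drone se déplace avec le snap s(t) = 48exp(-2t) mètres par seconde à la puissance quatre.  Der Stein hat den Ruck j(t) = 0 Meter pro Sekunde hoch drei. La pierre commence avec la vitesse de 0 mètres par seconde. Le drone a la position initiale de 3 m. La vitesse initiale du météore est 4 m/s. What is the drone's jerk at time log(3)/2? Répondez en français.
Nous devons intégrer notre équation du snap s(t) = 48·exp(-2·t) 1 fois. En intégrant le snap et en utilisant la condition initiale j(0) = -24, nous obtenons j(t) = -24·exp(-2·t). En utilisant j(t) = -24·exp(-2·t) et en substituant t = log(3)/2, nous trouvons j = -8.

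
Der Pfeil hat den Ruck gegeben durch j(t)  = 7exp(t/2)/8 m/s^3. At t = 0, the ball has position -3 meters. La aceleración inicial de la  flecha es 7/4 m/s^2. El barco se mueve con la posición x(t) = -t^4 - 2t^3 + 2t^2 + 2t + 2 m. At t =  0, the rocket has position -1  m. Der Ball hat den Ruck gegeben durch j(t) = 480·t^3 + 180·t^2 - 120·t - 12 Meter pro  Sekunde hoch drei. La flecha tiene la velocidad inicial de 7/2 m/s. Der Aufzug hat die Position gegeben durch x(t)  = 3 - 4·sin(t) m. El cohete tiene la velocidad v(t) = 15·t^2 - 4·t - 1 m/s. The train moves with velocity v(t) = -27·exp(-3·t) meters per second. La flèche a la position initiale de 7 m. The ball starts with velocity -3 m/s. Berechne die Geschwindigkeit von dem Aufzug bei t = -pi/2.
Wir müssen unsere Gleichung für die Position x(t) = 3 - 4·sin(t) 1-mal ableiten. Mit d/dt von x(t) finden wir v(t) = -4·cos(t). Mit v(t) = -4·cos(t) und Einsetzen von t = -pi/2, finden wir v = 0.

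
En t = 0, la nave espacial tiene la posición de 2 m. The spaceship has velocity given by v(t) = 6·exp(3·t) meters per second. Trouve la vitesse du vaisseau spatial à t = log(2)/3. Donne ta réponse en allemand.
Aus der Gleichung für die Geschwindigkeit v(t) = 6·exp(3·t), setzen wir t = log(2)/3 ein und erhalten v = 12.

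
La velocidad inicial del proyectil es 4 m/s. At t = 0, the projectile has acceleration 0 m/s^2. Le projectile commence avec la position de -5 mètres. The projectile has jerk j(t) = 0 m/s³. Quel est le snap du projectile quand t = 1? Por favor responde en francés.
Pour résoudre ceci, nous devons prendre 1 dérivée de notre équation du jerk j(t) = 0. En dérivant le jerk, nous obtenons le snap: s(t) = 0. En utilisant s(t) = 0 et en substituant t = 1, nous trouvons s = 0.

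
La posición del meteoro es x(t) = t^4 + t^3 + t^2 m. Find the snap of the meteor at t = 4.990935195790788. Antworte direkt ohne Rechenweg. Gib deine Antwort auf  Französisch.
s(4.990935195790788) = 24.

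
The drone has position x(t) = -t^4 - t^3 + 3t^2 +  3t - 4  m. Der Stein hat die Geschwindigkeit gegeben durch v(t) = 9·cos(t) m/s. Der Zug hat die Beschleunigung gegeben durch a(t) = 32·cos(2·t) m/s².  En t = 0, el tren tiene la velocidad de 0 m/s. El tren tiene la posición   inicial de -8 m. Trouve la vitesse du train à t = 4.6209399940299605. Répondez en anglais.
To solve this, we need to take 1 integral of our acceleration equation a(t) = 32·cos(2·t). Taking ∫a(t)dt and applying v(0) = 0, we find v(t) = 16·sin(2·t). Using v(t) = 16·sin(2·t) and substituting t = 4.6209399940299605, we find v = 2.91007951744739.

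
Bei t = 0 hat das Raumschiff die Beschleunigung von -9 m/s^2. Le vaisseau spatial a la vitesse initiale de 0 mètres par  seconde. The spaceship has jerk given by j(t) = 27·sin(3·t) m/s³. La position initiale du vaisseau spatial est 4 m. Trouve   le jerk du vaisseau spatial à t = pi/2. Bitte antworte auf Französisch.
Nous avons le jerk j(t) = 27·sin(3·t). En substituant t = pi/2: j(pi/2) = -27.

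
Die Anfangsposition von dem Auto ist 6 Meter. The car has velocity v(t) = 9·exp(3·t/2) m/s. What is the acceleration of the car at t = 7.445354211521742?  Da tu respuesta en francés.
En partant de la vitesse v(t) = 9·exp(3·t/2), nous prenons 1 dérivée. La dérivée de la vitesse donne l'accélération: a(t) = 27·exp(3·t/2)/2. Nous avons l'accélération a(t) = 27·exp(3·t/2)/2. En substituant t = 7.445354211521742: a(7.445354211521742) = 956198.687666943.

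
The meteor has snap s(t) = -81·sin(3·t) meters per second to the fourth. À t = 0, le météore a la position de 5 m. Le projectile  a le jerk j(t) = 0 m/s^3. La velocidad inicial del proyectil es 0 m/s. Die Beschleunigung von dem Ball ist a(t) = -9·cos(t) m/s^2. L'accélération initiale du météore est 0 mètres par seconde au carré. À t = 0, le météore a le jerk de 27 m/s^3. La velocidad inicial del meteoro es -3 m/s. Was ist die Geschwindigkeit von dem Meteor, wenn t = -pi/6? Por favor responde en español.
Para resolver esto, necesitamos tomar 3 antiderivadas de nuestra ecuación del snap s(t) = -81·sin(3·t). Integrando el snap y usando la condición inicial j(0) = 27, obtenemos j(t) = 27·cos(3·t). Tomando ∫j(t)dt y aplicando a(0) = 0, encontramos a(t) = 9·sin(3·t). La antiderivada de la aceleración, con v(0) = -3, da la velocidad: v(t) = -3·cos(3·t). Usando v(t) = -3·cos(3·t) y sustituyendo t = -pi/6, encontramos v = 0.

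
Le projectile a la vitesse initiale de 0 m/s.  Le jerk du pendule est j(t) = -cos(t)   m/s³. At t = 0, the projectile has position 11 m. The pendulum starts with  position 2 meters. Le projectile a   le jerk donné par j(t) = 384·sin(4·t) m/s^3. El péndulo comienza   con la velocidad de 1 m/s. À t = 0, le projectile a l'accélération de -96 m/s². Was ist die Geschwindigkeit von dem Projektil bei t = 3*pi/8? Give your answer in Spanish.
Debemos encontrar la antiderivada de nuestra ecuación de la sacudida j(t) = 384·sin(4·t) 2 veces. La antiderivada de la sacudida, con a(0) = -96, da la aceleración: a(t) = -96·cos(4·t). La antiderivada de la aceleración, con v(0) = 0, da la velocidad: v(t) = -24·sin(4·t). Usando v(t) = -24·sin(4·t) y sustituyendo t = 3*pi/8, encontramos v = 24.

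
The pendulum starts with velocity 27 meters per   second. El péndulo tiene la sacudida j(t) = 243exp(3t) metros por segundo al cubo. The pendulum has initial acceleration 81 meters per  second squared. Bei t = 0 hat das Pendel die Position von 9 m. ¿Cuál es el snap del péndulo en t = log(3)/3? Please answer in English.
Starting from jerk j(t) = 243·exp(3·t), we take 1 derivative. Differentiating jerk, we get snap: s(t) = 729·exp(3·t). Using s(t) = 729·exp(3·t) and substituting t = log(3)/3, we find s = 2187.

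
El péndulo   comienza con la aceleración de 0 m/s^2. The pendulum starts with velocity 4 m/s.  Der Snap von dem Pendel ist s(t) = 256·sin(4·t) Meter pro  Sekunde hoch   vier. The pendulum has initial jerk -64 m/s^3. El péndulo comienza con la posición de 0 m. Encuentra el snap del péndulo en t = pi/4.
De la ecuación del snap s(t) = 256·sin(4·t), sustituimos t = pi/4 para obtener s = 0.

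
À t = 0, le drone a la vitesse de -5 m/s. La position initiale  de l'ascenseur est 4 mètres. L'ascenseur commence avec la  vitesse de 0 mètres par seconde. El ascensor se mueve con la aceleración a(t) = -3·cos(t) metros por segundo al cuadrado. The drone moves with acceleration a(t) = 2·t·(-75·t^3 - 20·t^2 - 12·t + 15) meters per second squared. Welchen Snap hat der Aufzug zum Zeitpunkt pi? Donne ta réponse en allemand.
Um dies zu lösen, müssen wir 2 Ableitungen unserer Gleichung für die Beschleunigung a(t) = -3·cos(t) nehmen. Die Ableitung von der Beschleunigung ergibt den Ruck: j(t) = 3·sin(t). Die Ableitung von dem Ruck ergibt den Snap: s(t) = 3·cos(t). Aus der Gleichung für den Snap s(t) = 3·cos(t), setzen wir t = pi ein und erhalten s = -3.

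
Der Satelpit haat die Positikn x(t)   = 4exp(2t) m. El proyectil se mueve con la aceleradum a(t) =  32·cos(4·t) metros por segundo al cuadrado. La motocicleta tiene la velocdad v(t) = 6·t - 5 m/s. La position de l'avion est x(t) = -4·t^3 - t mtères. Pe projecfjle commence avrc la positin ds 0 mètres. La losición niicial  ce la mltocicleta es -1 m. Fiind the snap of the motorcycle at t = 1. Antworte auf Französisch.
Nous devons dériver notre équation de la vitesse v(t) = 6·t - 5 3 fois. En prenant d/dt de v(t), nous trouvons a(t) = 6. La dérivée de l'accélération donne le jerk: j(t) = 0. En prenant d/dt de j(t), nous trouvons s(t) = 0. En utilisant s(t) = 0 et en substituant t = 1, nous trouvons s = 0.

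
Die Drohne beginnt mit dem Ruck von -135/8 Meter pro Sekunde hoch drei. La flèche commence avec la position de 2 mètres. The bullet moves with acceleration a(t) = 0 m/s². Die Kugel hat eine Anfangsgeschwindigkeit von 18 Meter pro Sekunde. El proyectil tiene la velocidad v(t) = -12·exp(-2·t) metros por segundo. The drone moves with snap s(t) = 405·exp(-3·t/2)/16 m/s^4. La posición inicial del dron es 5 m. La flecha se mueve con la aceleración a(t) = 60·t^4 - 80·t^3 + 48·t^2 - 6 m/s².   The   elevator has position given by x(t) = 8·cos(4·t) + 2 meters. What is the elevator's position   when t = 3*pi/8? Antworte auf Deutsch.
Aus der Gleichung für die Position x(t) = 8·cos(4·t) + 2, setzen wir t = 3*pi/8 ein und erhalten x = 2.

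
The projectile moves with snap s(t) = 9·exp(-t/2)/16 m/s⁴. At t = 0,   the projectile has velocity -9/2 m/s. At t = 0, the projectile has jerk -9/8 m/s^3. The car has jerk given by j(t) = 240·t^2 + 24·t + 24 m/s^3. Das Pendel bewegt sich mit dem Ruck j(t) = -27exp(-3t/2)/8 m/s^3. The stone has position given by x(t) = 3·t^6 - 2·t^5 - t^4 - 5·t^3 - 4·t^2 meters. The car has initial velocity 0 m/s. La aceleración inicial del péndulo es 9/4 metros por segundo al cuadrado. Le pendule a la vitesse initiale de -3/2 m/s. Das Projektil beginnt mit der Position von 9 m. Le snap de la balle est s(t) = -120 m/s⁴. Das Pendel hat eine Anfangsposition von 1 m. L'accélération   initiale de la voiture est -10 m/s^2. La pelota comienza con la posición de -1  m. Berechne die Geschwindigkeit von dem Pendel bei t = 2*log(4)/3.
Wir müssen unsere Gleichung für den Ruck j(t) = -27·exp(-3·t/2)/8 2-mal integrieren. Mit ∫j(t)dt und Anwendung von a(0) = 9/4, finden wir a(t) = 9·exp(-3·t/2)/4. Das Integral von der Beschleunigung, mit v(0) = -3/2, ergibt die Geschwindigkeit: v(t) = -3·exp(-3·t/2)/2. Wir haben die Geschwindigkeit v(t) = -3·exp(-3·t/2)/2. Durch Einsetzen von t = 2*log(4)/3: v(2*log(4)/3) = -3/8.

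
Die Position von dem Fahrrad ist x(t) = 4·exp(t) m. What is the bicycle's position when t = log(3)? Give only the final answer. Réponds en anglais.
At t = log(3), x = 12.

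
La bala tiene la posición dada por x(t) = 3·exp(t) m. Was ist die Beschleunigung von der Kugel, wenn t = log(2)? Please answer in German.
Wir müssen unsere Gleichung für die Position x(t) = 3·exp(t) 2-mal ableiten. Die Ableitung von der Position ergibt die Geschwindigkeit: v(t) = 3·exp(t). Durch Ableiten von der Geschwindigkeit erhalten wir die Beschleunigung: a(t) = 3·exp(t). Wir haben die Beschleunigung a(t) = 3·exp(t). Durch Einsetzen von t = log(2): a(log(2)) = 6.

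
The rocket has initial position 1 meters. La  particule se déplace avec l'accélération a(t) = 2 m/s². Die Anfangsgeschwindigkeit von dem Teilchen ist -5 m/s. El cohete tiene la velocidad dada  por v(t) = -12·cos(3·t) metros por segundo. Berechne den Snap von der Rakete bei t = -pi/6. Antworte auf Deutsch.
Ausgehend von der Geschwindigkeit v(t) = -12·cos(3·t), nehmen wir 3 Ableitungen. Durch Ableiten von der Geschwindigkeit erhalten wir die Beschleunigung: a(t) = 36·sin(3·t). Die Ableitung von der Beschleunigung ergibt den Ruck: j(t) = 108·cos(3·t). Durch Ableiten von dem Ruck erhalten wir den Snap: s(t) = -324·sin(3·t). Wir haben den Snap s(t) = -324·sin(3·t). Durch Einsetzen von t = -pi/6: s(-pi/6) = 324.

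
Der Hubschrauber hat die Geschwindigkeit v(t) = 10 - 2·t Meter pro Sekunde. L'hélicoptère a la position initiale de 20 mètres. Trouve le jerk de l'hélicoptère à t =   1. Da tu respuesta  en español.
Partiendo de la velocidad v(t) = 10 - 2·t, tomamos 2 derivadas. Derivando la velocidad, obtenemos la aceleración: a(t) = -2. Derivando la aceleración, obtenemos la sacudida: j(t) = 0. De la ecuación de la sacudida j(t) = 0, sustituimos t = 1 para obtener j = 0.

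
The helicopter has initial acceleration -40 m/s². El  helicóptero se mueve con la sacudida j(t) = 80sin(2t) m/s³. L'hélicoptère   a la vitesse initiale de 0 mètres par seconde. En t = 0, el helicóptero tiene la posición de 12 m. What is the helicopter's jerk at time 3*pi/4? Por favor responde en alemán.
Mit j(t) = 80·sin(2·t) und Einsetzen von t = 3*pi/4, finden wir j = -80.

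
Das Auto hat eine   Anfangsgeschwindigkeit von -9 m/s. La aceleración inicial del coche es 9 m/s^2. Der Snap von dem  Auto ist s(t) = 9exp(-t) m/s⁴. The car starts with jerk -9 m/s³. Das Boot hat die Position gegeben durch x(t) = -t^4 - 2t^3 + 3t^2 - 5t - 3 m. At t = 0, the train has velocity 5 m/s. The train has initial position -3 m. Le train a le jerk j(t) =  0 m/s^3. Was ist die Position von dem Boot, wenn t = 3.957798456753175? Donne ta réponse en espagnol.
Tenemos la posición x(t) = -t^4 - 2·t^3 + 3·t^2 - 5·t - 3. Sustituyendo t = 3.957798456753175: x(3.957798456753175) = -345.153909915718.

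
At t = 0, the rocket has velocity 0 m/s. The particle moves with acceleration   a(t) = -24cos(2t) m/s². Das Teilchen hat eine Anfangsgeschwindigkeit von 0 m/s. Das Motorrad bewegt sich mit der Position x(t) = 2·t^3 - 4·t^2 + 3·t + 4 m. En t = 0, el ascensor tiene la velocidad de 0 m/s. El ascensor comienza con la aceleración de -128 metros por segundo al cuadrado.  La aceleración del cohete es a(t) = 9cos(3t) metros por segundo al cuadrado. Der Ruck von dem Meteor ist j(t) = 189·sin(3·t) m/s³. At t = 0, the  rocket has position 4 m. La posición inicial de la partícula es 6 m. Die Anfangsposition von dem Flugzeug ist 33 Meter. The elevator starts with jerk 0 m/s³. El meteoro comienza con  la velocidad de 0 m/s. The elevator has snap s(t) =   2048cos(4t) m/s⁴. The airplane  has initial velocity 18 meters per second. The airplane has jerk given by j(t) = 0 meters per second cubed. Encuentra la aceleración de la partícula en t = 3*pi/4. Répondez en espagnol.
De la ecuación de la aceleración a(t) = -24·cos(2·t), sustituimos t = 3*pi/4 para obtener a = 0.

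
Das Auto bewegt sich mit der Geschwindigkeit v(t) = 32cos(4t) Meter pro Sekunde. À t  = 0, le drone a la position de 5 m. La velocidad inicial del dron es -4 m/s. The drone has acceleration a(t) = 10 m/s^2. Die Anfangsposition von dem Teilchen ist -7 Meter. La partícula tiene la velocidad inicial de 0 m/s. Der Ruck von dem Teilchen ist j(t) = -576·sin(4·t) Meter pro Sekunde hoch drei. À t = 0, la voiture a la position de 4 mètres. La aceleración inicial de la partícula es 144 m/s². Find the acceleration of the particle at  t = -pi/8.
We must find the antiderivative of our jerk equation j(t) = -576·sin(4·t) 1 time. The integral of jerk, with a(0) = 144, gives acceleration: a(t) = 144·cos(4·t). We have acceleration a(t) = 144·cos(4·t). Substituting t = -pi/8: a(-pi/8) = 0.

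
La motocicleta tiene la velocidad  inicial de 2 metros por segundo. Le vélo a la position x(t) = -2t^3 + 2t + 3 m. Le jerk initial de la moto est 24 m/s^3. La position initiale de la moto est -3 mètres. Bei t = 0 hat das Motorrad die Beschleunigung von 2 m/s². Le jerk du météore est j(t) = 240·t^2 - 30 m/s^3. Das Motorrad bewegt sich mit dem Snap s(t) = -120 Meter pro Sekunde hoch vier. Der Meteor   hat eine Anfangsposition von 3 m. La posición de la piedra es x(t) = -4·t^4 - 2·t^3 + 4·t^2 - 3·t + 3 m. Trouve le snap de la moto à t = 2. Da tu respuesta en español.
Usando s(t) = -120 y sustituyendo t = 2, encontramos s = -120.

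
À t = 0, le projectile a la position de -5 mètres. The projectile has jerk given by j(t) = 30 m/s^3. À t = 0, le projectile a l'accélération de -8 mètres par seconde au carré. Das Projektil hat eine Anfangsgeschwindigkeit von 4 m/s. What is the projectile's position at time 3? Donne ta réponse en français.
Nous devons intégrer notre équation du jerk j(t) = 30 3 fois. En prenant ∫j(t)dt et en appliquant a(0) = -8, nous trouvons a(t) = 30·t - 8. En prenant ∫a(t)dt et en appliquant v(0) = 4, nous trouvons v(t) = 15·t^2 - 8·t + 4. En intégrant la vitesse et en utilisant la condition initiale x(0) = -5, nous obtenons x(t) = 5·t^3 - 4·t^2 + 4·t - 5. De l'équation de la position x(t) = 5·t^3 - 4·t^2 + 4·t - 5, nous substituons t = 3 pour obtenir x = 106.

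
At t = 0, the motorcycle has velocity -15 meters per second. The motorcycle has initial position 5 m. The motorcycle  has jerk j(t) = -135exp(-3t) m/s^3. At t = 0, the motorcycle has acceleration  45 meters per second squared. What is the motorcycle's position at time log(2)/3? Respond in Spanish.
Para resolver esto, necesitamos tomar 3 integrales de nuestra ecuación de la sacudida j(t) = -135·exp(-3·t). La integral de la sacudida, con a(0) = 45, da la aceleración: a(t) = 45·exp(-3·t). La integral de la aceleración, con v(0) = -15, da la velocidad: v(t) = -15·exp(-3·t). Integrando la velocidad y usando la condición inicial x(0) = 5, obtenemos x(t) = 5·exp(-3·t). Usando x(t) = 5·exp(-3·t) y sustituyendo t = log(2)/3, encontramos x = 5/2.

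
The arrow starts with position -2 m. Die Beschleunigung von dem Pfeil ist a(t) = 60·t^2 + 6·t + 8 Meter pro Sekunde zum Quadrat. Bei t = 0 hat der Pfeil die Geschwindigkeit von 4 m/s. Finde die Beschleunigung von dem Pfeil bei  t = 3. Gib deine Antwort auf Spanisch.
Usando a(t) = 60·t^2 + 6·t + 8 y sustituyendo t = 3, encontramos a = 566.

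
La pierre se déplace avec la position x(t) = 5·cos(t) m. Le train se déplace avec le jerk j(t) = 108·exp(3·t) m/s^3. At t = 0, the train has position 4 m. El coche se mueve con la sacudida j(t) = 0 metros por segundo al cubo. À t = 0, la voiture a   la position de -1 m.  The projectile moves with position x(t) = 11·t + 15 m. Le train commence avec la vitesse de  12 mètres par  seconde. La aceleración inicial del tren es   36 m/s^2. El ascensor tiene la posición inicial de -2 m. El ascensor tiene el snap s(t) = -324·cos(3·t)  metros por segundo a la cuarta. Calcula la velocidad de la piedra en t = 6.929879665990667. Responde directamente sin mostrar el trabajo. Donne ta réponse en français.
v(6.929879665990667) = -3.01275768310829.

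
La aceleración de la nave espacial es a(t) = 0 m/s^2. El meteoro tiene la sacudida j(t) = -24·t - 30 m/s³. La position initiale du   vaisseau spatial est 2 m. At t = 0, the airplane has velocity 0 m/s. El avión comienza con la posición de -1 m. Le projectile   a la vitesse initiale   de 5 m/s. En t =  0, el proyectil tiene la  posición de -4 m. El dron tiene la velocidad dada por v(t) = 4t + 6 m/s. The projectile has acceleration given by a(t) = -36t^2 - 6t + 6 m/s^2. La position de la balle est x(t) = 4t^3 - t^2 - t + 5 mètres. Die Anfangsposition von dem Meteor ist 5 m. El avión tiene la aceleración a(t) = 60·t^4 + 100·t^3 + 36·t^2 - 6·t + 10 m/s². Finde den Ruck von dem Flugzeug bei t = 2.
Wir müssen unsere Gleichung für die Beschleunigung a(t) = 60·t^4 + 100·t^3 + 36·t^2 - 6·t + 10 1-mal ableiten. Durch Ableiten von der Beschleunigung erhalten wir den Ruck: j(t) = 240·t^3 + 300·t^2 + 72·t - 6. Wir haben den Ruck j(t) = 240·t^3 + 300·t^2 + 72·t - 6. Durch Einsetzen von t = 2: j(2) = 3258.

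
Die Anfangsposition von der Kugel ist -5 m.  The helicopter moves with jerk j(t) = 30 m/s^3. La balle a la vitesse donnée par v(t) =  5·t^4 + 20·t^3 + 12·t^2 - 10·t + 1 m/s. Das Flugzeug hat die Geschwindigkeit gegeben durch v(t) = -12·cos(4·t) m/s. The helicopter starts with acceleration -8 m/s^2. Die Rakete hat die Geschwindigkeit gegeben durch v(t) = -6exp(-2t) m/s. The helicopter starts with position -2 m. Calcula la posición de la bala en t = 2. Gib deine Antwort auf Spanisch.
Necesitamos integrar nuestra ecuación de la velocidad v(t) = 5·t^4 + 20·t^3 + 12·t^2 - 10·t + 1 1 vez. Tomando ∫v(t)dt y aplicando x(0) = -5, encontramos x(t) = t^5 + 5·t^4 + 4·t^3 - 5·t^2 + t - 5. Usando x(t) = t^5 + 5·t^4 + 4·t^3 - 5·t^2 + t - 5 y sustituyendo t = 2, encontramos x = 121.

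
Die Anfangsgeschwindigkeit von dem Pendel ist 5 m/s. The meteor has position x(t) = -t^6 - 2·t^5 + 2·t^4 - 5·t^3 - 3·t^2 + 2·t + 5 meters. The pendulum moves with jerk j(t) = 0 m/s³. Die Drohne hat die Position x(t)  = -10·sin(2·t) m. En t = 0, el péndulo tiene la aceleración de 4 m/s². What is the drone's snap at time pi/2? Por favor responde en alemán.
Wir müssen unsere Gleichung für die Position x(t) = -10·sin(2·t) 4-mal ableiten. Die Ableitung von der Position ergibt die Geschwindigkeit: v(t) = -20·cos(2·t). Durch Ableiten von der Geschwindigkeit erhalten wir die Beschleunigung: a(t) = 40·sin(2·t). Durch Ableiten von der Beschleunigung erhalten wir den Ruck: j(t) = 80·cos(2·t). Die Ableitung von dem Ruck ergibt den Snap: s(t) = -160·sin(2·t). Mit s(t) = -160·sin(2·t) und Einsetzen von t = pi/2, finden wir s = 0.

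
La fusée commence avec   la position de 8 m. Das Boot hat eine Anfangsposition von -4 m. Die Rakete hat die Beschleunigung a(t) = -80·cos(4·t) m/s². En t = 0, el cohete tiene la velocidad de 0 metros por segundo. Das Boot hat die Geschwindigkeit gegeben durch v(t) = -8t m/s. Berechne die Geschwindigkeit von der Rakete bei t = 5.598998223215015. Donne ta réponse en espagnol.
Necesitamos integrar nuestra ecuación de la aceleración a(t) = -80·cos(4·t) 1 vez. La integral de la aceleración, con v(0) = 0, da la velocidad: v(t) = -20·sin(4·t). De la ecuación de la velocidad v(t) = -20·sin(4·t), sustituimos t = 5.598998223215015 para obtener v = 7.87751335300563.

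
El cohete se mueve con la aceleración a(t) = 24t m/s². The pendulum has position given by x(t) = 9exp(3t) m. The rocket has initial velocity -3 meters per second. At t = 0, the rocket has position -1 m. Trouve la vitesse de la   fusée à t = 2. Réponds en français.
Nous devons intégrer notre équation de l'accélération a(t) = 24·t 1 fois. En intégrant l'accélération et en utilisant la condition initiale v(0) = -3, nous obtenons v(t) = 12·t^2 - 3. Nous avons la vitesse v(t) = 12·t^2 - 3. En substituant t = 2: v(2) = 45.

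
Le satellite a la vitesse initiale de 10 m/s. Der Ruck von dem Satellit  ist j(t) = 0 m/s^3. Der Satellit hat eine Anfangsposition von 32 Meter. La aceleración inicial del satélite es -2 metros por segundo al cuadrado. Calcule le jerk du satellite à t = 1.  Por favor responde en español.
Usando j(t) = 0 y sustituyendo t = 1, encontramos j = 0.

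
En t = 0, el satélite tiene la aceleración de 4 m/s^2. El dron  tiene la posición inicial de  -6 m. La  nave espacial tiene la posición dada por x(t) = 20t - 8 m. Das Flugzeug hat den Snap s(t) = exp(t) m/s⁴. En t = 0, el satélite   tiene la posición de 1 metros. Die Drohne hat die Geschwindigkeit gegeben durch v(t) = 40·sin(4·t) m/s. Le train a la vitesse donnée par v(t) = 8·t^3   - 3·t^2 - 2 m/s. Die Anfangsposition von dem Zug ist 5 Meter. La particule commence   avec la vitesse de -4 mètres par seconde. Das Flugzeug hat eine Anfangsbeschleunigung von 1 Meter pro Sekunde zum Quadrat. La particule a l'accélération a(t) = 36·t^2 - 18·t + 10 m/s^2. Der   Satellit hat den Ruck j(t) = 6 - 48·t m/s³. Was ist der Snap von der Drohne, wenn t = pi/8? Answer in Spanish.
Para resolver esto, necesitamos tomar 3 derivadas de nuestra ecuación de la velocidad v(t) = 40·sin(4·t). Derivando la velocidad, obtenemos la aceleración: a(t) = 160·cos(4·t). La derivada de la aceleración da la sacudida: j(t) = -640·sin(4·t). La derivada de la sacudida da el snap: s(t) = -2560·cos(4·t). Tenemos el snap s(t) = -2560·cos(4·t). Sustituyendo t = pi/8: s(pi/8) = 0.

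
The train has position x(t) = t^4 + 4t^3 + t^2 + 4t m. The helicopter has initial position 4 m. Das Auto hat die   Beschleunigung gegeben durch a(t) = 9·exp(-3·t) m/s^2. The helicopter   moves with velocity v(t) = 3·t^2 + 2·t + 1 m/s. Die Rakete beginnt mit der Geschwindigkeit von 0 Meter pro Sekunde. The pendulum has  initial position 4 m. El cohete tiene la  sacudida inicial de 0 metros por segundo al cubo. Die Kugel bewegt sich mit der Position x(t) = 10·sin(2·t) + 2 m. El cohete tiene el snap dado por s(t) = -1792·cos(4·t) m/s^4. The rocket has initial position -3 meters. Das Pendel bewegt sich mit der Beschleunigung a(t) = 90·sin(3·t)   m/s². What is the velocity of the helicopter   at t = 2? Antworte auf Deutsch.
Wir haben die Geschwindigkeit v(t) = 3·t^2 + 2·t + 1. Durch Einsetzen von t = 2: v(2) = 17.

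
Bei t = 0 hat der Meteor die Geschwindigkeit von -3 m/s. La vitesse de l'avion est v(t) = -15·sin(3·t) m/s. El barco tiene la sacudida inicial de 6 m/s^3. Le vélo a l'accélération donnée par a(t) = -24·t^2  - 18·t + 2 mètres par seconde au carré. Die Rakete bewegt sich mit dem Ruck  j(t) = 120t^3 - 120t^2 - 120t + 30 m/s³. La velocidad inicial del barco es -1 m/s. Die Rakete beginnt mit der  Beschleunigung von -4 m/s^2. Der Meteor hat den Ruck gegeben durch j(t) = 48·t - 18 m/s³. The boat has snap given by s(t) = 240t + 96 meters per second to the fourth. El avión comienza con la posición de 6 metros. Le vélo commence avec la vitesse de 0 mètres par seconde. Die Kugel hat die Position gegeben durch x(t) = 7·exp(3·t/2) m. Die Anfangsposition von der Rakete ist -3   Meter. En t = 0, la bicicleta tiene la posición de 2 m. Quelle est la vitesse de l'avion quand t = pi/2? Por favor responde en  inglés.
We have velocity v(t) = -15·sin(3·t). Substituting t = pi/2: v(pi/2) = 15.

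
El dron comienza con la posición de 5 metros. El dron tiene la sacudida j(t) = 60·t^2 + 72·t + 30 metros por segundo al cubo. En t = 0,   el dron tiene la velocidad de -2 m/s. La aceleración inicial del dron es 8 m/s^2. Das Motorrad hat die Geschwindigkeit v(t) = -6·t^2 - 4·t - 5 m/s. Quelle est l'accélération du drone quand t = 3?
Nous devons trouver la primitive de notre équation du jerk j(t) = 60·t^2 + 72·t + 30 1 fois. La primitive du jerk est l'accélération. En utilisant a(0) = 8, nous obtenons a(t) = 20·t^3 + 36·t^2 + 30·t + 8. En utilisant a(t) = 20·t^3 + 36·t^2 + 30·t + 8 et en substituant t = 3, nous trouvons a = 962.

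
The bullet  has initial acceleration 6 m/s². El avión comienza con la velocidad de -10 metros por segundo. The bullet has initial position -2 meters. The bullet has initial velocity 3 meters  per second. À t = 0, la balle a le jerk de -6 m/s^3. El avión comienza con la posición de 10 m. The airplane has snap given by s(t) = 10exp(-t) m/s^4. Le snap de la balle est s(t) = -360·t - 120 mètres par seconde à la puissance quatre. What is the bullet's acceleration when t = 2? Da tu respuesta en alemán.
Wir müssen unsere Gleichung für den Snap s(t) = -360·t - 120 2-mal integrieren. Durch Integration von dem Snap und Verwendung der Anfangsbedingung j(0) = -6, erhalten wir j(t) = -180·t^2 - 120·t - 6. Durch Integration von dem Ruck und Verwendung der Anfangsbedingung a(0) = 6, erhalten wir a(t) = -60·t^3 - 60·t^2 - 6·t + 6. Aus der Gleichung für die Beschleunigung a(t) = -60·t^3 - 60·t^2 - 6·t + 6, setzen wir t = 2 ein und erhalten a = -726.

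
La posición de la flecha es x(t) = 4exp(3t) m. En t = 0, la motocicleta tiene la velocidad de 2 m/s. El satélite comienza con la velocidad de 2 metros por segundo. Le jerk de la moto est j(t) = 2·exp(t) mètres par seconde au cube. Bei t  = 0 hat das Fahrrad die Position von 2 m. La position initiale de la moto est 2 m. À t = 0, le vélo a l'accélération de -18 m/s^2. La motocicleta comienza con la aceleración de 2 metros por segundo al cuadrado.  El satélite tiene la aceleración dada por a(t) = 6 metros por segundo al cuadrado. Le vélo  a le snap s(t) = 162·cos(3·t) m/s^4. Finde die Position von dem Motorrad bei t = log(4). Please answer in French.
En partant du jerk j(t) = 2·exp(t), nous prenons 3 intégrales. En prenant ∫j(t)dt et en appliquant a(0) = 2, nous trouvons a(t) = 2·exp(t). En prenant ∫a(t)dt et en appliquant v(0) = 2, nous trouvons v(t) = 2·exp(t). En intégrant la vitesse et en utilisant la condition initiale x(0) = 2, nous obtenons x(t) = 2·exp(t). Nous avons la position x(t) = 2·exp(t). En substituant t = log(4): x(log(4)) = 8.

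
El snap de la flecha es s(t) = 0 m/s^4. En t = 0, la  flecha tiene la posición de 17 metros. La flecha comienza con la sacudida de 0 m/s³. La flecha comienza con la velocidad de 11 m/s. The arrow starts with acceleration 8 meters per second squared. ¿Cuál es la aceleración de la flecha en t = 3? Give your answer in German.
Um dies zu lösen, müssen wir 2 Integrale unserer Gleichung für den Snap s(t) = 0 finden. Durch Integration von dem Snap und Verwendung der Anfangsbedingung j(0) = 0, erhalten wir j(t) = 0. Die Stammfunktion von dem Ruck, mit a(0) = 8, ergibt die Beschleunigung: a(t) = 8. Aus der Gleichung für die Beschleunigung a(t) = 8, setzen wir t = 3 ein und erhalten a = 8.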